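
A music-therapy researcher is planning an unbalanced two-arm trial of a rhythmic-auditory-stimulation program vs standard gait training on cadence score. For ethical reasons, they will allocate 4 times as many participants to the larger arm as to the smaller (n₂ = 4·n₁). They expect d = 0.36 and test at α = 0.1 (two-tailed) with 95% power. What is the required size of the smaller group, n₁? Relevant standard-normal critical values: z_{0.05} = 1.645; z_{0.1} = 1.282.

With allocation ratio k = n₂/n₁ = 4, Var(x̄₁−x̄₂) = σ²(1/n₁ + 1/(k·n₁)) = σ²·(k+1)/(k·n₁).
So n₁ = (1 + 1/k)·((z_{α/2} + z_β)/d)² = 1.250 × (3.290/0.36)².
n₁ = 1.250 × 83.52 = 104.4.
Round up: n₁ = 105, giving n₂ = 4 × 105 = 420.

n₁ = 105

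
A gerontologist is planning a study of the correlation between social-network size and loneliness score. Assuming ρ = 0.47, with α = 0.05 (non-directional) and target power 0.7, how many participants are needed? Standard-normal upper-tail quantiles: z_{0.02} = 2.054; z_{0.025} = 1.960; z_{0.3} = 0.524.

n = 27

Fisher's z: C = ½·ln((1+r)/(1−r)) = ½·ln(2.7736) = 0.5101.
n = ((z_{α/2} + z_β)/C)² + 3.
(1.960 + 0.524) / 0.5101 = 2.484 / 0.5101 = 4.870.
n = 4.870² + 3 = 23.71 + 3 = 26.7.
Round up.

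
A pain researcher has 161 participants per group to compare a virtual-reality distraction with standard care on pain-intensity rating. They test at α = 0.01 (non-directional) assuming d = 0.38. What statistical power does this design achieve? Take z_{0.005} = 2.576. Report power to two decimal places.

power ≈ 0.80

For two equal groups, power = Φ(d·√(n/2) − z_{α/2}).
d·√(n/2) = 0.38 × √(161/2) = 0.38 × 8.972 = 3.409.
z_β = 3.409 − 2.576 = 0.833.
Power = Φ(0.833) = 0.798.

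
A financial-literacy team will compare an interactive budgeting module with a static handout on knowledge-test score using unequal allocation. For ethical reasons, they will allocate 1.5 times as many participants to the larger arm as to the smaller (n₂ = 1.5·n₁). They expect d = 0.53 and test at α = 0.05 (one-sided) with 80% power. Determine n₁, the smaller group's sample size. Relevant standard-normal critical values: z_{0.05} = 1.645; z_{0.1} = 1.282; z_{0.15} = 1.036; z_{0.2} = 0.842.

With allocation ratio k = n₂/n₁ = 1.5, Var(x̄₁−x̄₂) = σ²(1/n₁ + 1/(k·n₁)) = σ²·(k+1)/(k·n₁).
So n₁ = (1 + 1/k)·((z_{α} + z_β)/d)² = 1.667 × (2.487/0.53)².
n₁ = 1.667 × 22.02 = 36.7.
Round up: n₁ = 37, giving n₂ = ⌈1.5 × 37⌉ = ⌈55.5⌉ = 56.

n₁ = 37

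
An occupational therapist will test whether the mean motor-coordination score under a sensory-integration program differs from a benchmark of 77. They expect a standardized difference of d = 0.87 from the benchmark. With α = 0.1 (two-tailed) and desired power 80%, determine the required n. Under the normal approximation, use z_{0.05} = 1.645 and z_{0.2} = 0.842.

n = 9

For a one-sample test: n = ((z_{α/2} + z_β) / d)².
z_{α/2} + z_β = 1.645 + 0.842 = 2.487.
n = (2.487 / 0.87)² = 2.859² = 8.17.
Round up.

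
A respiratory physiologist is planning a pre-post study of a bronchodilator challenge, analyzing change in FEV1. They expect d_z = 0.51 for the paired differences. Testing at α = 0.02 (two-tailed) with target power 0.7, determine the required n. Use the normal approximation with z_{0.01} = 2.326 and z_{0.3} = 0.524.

n = 32 pairs

For a paired (one-sample on differences) test: n = ((z_{α/2} + z_β) / d)².
z_{α/2} + z_β = 2.326 + 0.524 = 2.850.
n = (2.850 / 0.51)² = 5.588² = 31.23.
Round up.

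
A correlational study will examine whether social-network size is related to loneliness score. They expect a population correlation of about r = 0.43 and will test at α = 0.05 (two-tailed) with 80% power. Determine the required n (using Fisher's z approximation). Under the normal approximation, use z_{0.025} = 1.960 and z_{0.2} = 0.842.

n = 41

Fisher's z: C = ½·ln((1+r)/(1−r)) = ½·ln(2.5088) = 0.4599.
n = ((z_{α/2} + z_β)/C)² + 3.
(1.960 + 0.842) / 0.4599 = 2.802 / 0.4599 = 6.093.
n = 6.093² + 3 = 37.12 + 3 = 40.1.
Round up.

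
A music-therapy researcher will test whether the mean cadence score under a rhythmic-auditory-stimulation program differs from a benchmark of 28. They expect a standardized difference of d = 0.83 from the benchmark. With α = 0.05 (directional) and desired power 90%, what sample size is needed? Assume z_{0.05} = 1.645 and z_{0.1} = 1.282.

n = 13

For a one-sample test: n = ((z_{α} + z_β) / d)².
z_{α} + z_β = 1.645 + 1.282 = 2.927.
n = (2.927 / 0.83)² = 3.527² = 12.44.
Round up.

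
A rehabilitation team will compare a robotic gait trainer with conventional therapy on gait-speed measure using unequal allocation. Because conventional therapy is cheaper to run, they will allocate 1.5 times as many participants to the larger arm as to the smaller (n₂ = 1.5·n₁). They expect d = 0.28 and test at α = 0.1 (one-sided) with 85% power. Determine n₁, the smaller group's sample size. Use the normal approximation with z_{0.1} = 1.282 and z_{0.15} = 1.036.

With allocation ratio k = n₂/n₁ = 1.5, Var(x̄₁−x̄₂) = σ²(1/n₁ + 1/(k·n₁)) = σ²·(k+1)/(k·n₁).
So n₁ = (1 + 1/k)·((z_{α} + z_β)/d)² = 1.667 × (2.318/0.28)².
n₁ = 1.667 × 68.53 = 114.2.
Round up: n₁ = 115, giving n₂ = ⌈1.5 × 115⌉ = ⌈172.5⌉ = 173.

n₁ = 115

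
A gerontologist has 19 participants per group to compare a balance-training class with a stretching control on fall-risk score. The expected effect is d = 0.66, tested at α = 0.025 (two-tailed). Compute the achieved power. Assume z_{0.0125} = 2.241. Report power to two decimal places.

power ≈ 0.42

For two equal groups, power = Φ(d·√(n/2) − z_{α/2}).
d·√(n/2) = 0.66 × √(19/2) = 0.66 × 3.082 = 2.034.
z_β = 2.034 − 2.241 = -0.207.
Power = Φ(-0.207) = 0.418.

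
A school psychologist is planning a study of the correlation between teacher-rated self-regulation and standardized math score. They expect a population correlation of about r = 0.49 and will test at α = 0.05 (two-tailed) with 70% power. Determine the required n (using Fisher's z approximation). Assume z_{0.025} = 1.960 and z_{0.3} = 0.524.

n = 25

Fisher's z: C = ½·ln((1+r)/(1−r)) = ½·ln(2.9216) = 0.5361.
n = ((z_{α/2} + z_β)/C)² + 3.
(1.960 + 0.524) / 0.5361 = 2.484 / 0.5361 = 4.633.
n = 4.633² + 3 = 21.47 + 3 = 24.5.
Round up.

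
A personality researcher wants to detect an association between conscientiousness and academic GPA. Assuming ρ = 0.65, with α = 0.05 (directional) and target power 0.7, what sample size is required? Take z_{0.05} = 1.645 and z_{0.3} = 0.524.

n = 11

Fisher's z: C = ½·ln((1+r)/(1−r)) = ½·ln(4.7143) = 0.7753.
n = ((z_{α} + z_β)/C)² + 3.
(1.645 + 0.524) / 0.7753 = 2.169 / 0.7753 = 2.798.
n = 2.798² + 3 = 7.83 + 3 = 10.8.
Round up.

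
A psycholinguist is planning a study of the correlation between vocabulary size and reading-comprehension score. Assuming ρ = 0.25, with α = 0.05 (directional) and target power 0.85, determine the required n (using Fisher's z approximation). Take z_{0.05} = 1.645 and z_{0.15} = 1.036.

Fisher's z: C = ½·ln((1+r)/(1−r)) = ½·ln(1.6667) = 0.2554.
n = ((z_{α} + z_β)/C)² + 3.
(1.645 + 1.036) / 0.2554 = 2.681 / 0.2554 = 10.497.
n = 10.497² + 3 = 110.19 + 3 = 113.2.
Round up.

n = 114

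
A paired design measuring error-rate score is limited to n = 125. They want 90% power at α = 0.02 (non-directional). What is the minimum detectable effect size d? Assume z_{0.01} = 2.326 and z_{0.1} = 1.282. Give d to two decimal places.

d_min ≈ 0.32

For a single sample (or paired design) of n = 125: d_min = (z_{α/2} + z_β)/√n.
z-sum = 2.326 + 1.282 = 3.608.
d_min = 3.608 / √125 = 3.608 / 11.180 = 0.323.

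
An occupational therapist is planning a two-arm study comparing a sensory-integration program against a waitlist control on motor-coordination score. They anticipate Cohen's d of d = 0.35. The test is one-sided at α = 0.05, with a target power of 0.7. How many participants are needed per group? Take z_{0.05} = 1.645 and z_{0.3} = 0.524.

For two independent groups with equal n: n = 2·((z_{α} + z_β) / d)².
z_{α} + z_β = 1.645 + 0.524 = 2.169.
n = 2 × (2.169 / 0.35)² = 2 × 6.197² = 2 × 38.40 = 76.8.
Round up to the next whole participant.

n = 77 per group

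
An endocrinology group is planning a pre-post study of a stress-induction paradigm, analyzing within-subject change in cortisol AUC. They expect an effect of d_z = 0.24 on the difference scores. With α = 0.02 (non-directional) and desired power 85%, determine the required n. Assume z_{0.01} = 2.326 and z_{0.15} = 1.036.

For a paired (one-sample on differences) test: n = ((z_{α/2} + z_β) / d)².
z_{α/2} + z_β = 2.326 + 1.036 = 3.362.
n = (3.362 / 0.24)² = 14.008² = 196.23.
Round up.

n = 197 pairs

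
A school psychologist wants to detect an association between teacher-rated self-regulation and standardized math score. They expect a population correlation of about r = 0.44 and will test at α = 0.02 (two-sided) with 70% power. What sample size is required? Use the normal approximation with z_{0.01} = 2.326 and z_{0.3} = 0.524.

n = 40

Fisher's z: C = ½·ln((1+r)/(1−r)) = ½·ln(2.5714) = 0.4722.
n = ((z_{α/2} + z_β)/C)² + 3.
(2.326 + 0.524) / 0.4722 = 2.850 / 0.4722 = 6.036.
n = 6.036² + 3 = 36.43 + 3 = 39.4.
Round up.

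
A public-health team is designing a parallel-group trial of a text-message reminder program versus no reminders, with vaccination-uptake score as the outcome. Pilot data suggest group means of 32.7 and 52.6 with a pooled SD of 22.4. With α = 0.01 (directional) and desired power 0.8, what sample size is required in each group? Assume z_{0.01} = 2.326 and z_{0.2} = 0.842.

n = 26 per group

Cohen's d = |M₁ − M₂| / SD_pooled = |32.7 − 52.6| / 22.4 = 19.9 / 22.4 = 0.888.
For two independent groups with equal n: n = 2·((z_{α} + z_β) / d)².
z_{α} + z_β = 2.326 + 0.842 = 3.168.
n = 2 × (3.168 / 0.888)² = 2 × 3.568² = 2 × 12.73 = 25.5.
Round up to the next whole participant.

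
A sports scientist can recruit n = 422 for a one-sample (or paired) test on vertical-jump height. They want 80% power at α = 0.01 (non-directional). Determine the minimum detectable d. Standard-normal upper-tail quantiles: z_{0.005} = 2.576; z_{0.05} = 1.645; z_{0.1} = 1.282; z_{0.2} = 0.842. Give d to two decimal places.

d_min ≈ 0.17

For a single sample (or paired design) of n = 422: d_min = (z_{α/2} + z_β)/√n.
z-sum = 2.576 + 0.842 = 3.418.
d_min = 3.418 / √422 = 3.418 / 20.543 = 0.166.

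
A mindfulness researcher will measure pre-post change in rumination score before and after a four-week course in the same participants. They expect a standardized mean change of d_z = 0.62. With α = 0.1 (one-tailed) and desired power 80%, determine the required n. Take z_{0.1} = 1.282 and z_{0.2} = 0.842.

n = 12 pairs

For a paired (one-sample on differences) test: n = ((z_{α} + z_β) / d)².
z_{α} + z_β = 1.282 + 0.842 = 2.124.
n = (2.124 / 0.62)² = 3.426² = 11.74.
Round up.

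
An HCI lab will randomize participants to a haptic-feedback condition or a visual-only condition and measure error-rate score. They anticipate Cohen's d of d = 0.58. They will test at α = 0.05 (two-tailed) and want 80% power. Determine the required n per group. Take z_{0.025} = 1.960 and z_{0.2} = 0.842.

n = 47 per group

For two independent groups with equal n: n = 2·((z_{α/2} + z_β) / d)².
z_{α/2} + z_β = 1.960 + 0.842 = 2.802.
n = 2 × (2.802 / 0.58)² = 2 × 4.831² = 2 × 23.34 = 46.7.
Round up to the next whole participant.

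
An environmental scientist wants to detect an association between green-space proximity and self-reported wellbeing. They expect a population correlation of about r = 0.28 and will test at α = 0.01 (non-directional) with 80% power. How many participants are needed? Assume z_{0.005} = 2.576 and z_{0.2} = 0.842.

Fisher's z: C = ½·ln((1+r)/(1−r)) = ½·ln(1.7778) = 0.2877.
n = ((z_{α/2} + z_β)/C)² + 3.
(2.576 + 0.842) / 0.2877 = 3.418 / 0.2877 = 11.880.
n = 11.880² + 3 = 141.14 + 3 = 144.1.
Round up.

n = 145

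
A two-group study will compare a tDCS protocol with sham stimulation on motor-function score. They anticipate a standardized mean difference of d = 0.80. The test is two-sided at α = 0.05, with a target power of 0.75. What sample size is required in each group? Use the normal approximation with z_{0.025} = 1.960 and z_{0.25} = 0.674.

For two independent groups with equal n: n = 2·((z_{α/2} + z_β) / d)².
z_{α/2} + z_β = 1.960 + 0.674 = 2.634.
n = 2 × (2.634 / 0.80)² = 2 × 3.292² = 2 × 10.84 = 21.7.
Round up to the next whole participant.

n = 22 per group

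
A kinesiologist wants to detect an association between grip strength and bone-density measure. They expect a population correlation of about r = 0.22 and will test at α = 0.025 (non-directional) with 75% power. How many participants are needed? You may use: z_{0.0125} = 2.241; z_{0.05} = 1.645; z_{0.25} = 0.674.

Fisher's z: C = ½·ln((1+r)/(1−r)) = ½·ln(1.5641) = 0.2237.
n = ((z_{α/2} + z_β)/C)² + 3.
(2.241 + 0.674) / 0.2237 = 2.915 / 0.2237 = 13.031.
n = 13.031² + 3 = 169.80 + 3 = 172.8.
Round up.

n = 173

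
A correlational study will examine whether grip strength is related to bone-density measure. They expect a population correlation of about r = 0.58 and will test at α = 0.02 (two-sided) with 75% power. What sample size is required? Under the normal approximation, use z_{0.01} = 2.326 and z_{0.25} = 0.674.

Fisher's z: C = ½·ln((1+r)/(1−r)) = ½·ln(3.7619) = 0.6625.
n = ((z_{α/2} + z_β)/C)² + 3.
(2.326 + 0.674) / 0.6625 = 3.000 / 0.6625 = 4.528.
n = 4.528² + 3 = 20.51 + 3 = 23.5.
Round up.

n = 24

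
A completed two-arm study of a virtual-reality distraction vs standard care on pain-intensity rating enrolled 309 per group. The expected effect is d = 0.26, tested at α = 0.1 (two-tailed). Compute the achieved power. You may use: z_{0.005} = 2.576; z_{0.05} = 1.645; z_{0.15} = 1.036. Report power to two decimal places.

power ≈ 0.94

For two equal groups, power = Φ(d·√(n/2) − z_{α/2}).
d·√(n/2) = 0.26 × √(309/2) = 0.26 × 12.430 = 3.232.
z_β = 3.232 − 1.645 = 1.587.
Power = Φ(1.587) = 0.944.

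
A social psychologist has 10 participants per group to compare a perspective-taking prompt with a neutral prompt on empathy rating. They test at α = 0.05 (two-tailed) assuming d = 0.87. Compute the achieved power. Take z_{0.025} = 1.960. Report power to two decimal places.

For two equal groups, power = Φ(d·√(n/2) − z_{α/2}).
d·√(n/2) = 0.87 × √(10/2) = 0.87 × 2.236 = 1.945.
z_β = 1.945 − 1.960 = -0.015.
Power = Φ(-0.015) = 0.494.

power ≈ 0.49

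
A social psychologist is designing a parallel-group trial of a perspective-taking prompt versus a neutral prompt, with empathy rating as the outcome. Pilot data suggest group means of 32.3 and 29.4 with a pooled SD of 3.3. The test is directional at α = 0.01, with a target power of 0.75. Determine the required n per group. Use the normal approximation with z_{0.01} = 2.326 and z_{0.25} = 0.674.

n = 24 per group

Cohen's d = |M₁ − M₂| / SD_pooled = |32.3 − 29.4| / 3.3 = 2.9 / 3.3 = 0.879.
For two independent groups with equal n: n = 2·((z_{α} + z_β) / d)².
z_{α} + z_β = 2.326 + 0.674 = 3.000.
n = 2 × (3.000 / 0.879)² = 2 × 3.413² = 2 × 11.65 = 23.3.
Round up to the next whole participant.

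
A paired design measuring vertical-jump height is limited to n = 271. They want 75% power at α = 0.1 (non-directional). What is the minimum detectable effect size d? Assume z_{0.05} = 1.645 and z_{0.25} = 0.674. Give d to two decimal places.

For a single sample (or paired design) of n = 271: d_min = (z_{α/2} + z_β)/√n.
z-sum = 1.645 + 0.674 = 2.319.
d_min = 2.319 / √271 = 2.319 / 16.462 = 0.141.

d_min ≈ 0.14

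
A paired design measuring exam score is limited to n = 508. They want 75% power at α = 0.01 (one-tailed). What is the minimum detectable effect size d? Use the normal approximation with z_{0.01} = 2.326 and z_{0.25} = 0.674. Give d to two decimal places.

For a single sample (or paired design) of n = 508: d_min = (z_{α} + z_β)/√n.
z-sum = 2.326 + 0.674 = 3.000.
d_min = 3.000 / √508 = 3.000 / 22.539 = 0.133.

d_min ≈ 0.13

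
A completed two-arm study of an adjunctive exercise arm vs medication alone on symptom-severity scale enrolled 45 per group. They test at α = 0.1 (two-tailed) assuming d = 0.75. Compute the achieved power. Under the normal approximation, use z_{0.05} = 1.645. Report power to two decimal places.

For two equal groups, power = Φ(d·√(n/2) − z_{α/2}).
d·√(n/2) = 0.75 × √(45/2) = 0.75 × 4.743 = 3.558.
z_β = 3.558 − 1.645 = 1.913.
Power = Φ(1.913) = 0.972.

power ≈ 0.97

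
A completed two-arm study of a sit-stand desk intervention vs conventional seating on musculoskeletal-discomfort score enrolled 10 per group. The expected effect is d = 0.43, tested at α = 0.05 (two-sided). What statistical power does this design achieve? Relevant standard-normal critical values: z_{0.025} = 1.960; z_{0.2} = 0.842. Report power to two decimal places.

For two equal groups, power = Φ(d·√(n/2) − z_{α/2}).
d·√(n/2) = 0.43 × √(10/2) = 0.43 × 2.236 = 0.962.
z_β = 0.962 − 1.960 = -0.998.
Power = Φ(-0.998) = 0.159.

power ≈ 0.16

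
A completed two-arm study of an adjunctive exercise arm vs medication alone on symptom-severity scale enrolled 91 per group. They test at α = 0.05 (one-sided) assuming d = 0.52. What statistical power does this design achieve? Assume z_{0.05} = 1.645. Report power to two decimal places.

For two equal groups, power = Φ(d·√(n/2) − z_{α}).
d·√(n/2) = 0.52 × √(91/2) = 0.52 × 6.745 = 3.508.
z_β = 3.508 − 1.645 = 1.863.
Power = Φ(1.863) = 0.969.

power ≈ 0.97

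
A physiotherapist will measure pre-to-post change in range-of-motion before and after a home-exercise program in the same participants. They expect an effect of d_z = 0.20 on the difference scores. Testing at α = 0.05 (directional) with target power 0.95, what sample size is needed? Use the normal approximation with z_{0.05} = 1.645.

For a paired (one-sample on differences) test: n = ((z_{α} + z_β) / d)².
z_{α} + z_β = 1.645 + 1.645 = 3.290.
n = (3.290 / 0.20)² = 16.450² = 270.60.
Round up.

n = 271 pairs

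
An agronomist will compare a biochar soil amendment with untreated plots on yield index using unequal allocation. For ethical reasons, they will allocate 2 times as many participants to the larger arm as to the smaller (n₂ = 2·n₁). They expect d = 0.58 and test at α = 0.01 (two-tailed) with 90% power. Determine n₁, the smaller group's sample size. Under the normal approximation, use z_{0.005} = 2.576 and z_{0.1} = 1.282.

n₁ = 67

With allocation ratio k = n₂/n₁ = 2, Var(x̄₁−x̄₂) = σ²(1/n₁ + 1/(k·n₁)) = σ²·(k+1)/(k·n₁).
So n₁ = (1 + 1/k)·((z_{α/2} + z_β)/d)² = 1.500 × (3.858/0.58)².
n₁ = 1.500 × 44.25 = 66.4.
Round up: n₁ = 67, giving n₂ = 2 × 67 = 134.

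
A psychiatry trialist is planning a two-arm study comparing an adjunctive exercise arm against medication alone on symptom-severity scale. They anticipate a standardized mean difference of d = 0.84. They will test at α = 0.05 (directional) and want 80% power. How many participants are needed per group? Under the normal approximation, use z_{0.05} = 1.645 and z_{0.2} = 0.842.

n = 18 per group

For two independent groups with equal n: n = 2·((z_{α} + z_β) / d)².
z_{α} + z_β = 1.645 + 0.842 = 2.487.
n = 2 × (2.487 / 0.84)² = 2 × 2.961² = 2 × 8.77 = 17.5.
Round up to the next whole participant.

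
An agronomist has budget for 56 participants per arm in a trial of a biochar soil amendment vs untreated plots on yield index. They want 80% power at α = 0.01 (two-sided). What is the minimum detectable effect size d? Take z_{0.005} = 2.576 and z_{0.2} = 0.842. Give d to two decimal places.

For two independent groups of n = 56 each: d_min = (z_{α/2} + z_β)·√(2/n).
z-sum = 2.576 + 0.842 = 3.418.
d_min = 3.418 × √(2/56) = 3.418 × 0.1890 = 0.646.

d_min ≈ 0.65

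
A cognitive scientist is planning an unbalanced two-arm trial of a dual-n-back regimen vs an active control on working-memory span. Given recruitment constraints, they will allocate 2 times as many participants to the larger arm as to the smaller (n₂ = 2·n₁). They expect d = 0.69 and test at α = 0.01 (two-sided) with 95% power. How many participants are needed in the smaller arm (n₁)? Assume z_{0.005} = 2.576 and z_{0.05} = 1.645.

n₁ = 57

With allocation ratio k = n₂/n₁ = 2, Var(x̄₁−x̄₂) = σ²(1/n₁ + 1/(k·n₁)) = σ²·(k+1)/(k·n₁).
So n₁ = (1 + 1/k)·((z_{α/2} + z_β)/d)² = 1.500 × (4.221/0.69)².
n₁ = 1.500 × 37.42 = 56.1.
Round up: n₁ = 57, giving n₂ = 2 × 57 = 114.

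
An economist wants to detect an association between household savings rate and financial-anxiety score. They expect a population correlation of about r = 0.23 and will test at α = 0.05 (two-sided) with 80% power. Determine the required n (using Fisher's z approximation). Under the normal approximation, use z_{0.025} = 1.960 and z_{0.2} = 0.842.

Fisher's z: C = ½·ln((1+r)/(1−r)) = ½·ln(1.5974) = 0.2342.
n = ((z_{α/2} + z_β)/C)² + 3.
(1.960 + 0.842) / 0.2342 = 2.802 / 0.2342 = 11.964.
n = 11.964² + 3 = 143.14 + 3 = 146.1.
Round up.

n = 147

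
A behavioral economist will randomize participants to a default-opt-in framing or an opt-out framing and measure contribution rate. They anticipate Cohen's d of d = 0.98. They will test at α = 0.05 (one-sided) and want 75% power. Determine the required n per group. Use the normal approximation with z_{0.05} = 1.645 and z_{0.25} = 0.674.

n = 12 per group

For two independent groups with equal n: n = 2·((z_{α} + z_β) / d)².
z_{α} + z_β = 1.645 + 0.674 = 2.319.
n = 2 × (2.319 / 0.98)² = 2 × 2.366² = 2 × 5.60 = 11.2.
Round up to the next whole participant.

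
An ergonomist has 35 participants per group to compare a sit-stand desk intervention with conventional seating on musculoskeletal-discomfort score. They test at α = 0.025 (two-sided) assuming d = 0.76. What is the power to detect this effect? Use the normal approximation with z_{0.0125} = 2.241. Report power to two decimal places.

power ≈ 0.83

For two equal groups, power = Φ(d·√(n/2) − z_{α/2}).
d·√(n/2) = 0.76 × √(35/2) = 0.76 × 4.183 = 3.179.
z_β = 3.179 − 2.241 = 0.938.
Power = Φ(0.938) = 0.826.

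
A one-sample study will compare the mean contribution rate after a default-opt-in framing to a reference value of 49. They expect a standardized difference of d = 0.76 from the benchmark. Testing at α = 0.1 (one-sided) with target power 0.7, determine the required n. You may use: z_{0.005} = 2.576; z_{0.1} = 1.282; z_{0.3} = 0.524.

n = 6

For a one-sample test: n = ((z_{α} + z_β) / d)².
z_{α} + z_β = 1.282 + 0.524 = 1.806.
n = (1.806 / 0.76)² = 2.376² = 5.65.
Round up.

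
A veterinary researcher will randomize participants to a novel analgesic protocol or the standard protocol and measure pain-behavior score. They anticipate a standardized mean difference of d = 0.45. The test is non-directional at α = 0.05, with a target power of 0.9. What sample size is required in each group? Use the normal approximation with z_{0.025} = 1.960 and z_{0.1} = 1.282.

For two independent groups with equal n: n = 2·((z_{α/2} + z_β) / d)².
z_{α/2} + z_β = 1.960 + 1.282 = 3.242.
n = 2 × (3.242 / 0.45)² = 2 × 7.204² = 2 × 51.90 = 103.8.
Round up to the next whole participant.

n = 104 per group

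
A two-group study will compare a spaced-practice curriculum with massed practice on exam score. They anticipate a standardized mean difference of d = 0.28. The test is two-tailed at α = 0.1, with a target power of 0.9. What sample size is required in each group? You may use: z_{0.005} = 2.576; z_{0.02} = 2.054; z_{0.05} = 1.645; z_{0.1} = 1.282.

n = 219 per group

For two independent groups with equal n: n = 2·((z_{α/2} + z_β) / d)².
z_{α/2} + z_β = 1.645 + 1.282 = 2.927.
n = 2 × (2.927 / 0.28)² = 2 × 10.454² = 2 × 109.28 = 218.6.
Round up to the next whole participant.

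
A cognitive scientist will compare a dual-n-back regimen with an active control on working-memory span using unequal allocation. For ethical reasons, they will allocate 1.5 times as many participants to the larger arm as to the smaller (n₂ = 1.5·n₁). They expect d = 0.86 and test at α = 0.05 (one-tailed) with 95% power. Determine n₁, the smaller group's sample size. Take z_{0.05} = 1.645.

n₁ = 25

With allocation ratio k = n₂/n₁ = 1.5, Var(x̄₁−x̄₂) = σ²(1/n₁ + 1/(k·n₁)) = σ²·(k+1)/(k·n₁).
So n₁ = (1 + 1/k)·((z_{α} + z_β)/d)² = 1.667 × (3.290/0.86)².
n₁ = 1.667 × 14.64 = 24.4.
Round up: n₁ = 25, giving n₂ = ⌈1.5 × 25⌉ = ⌈37.5⌉ = 38.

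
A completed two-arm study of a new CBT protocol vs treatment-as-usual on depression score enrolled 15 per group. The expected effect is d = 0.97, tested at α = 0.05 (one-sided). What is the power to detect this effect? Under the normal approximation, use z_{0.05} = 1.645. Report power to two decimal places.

power ≈ 0.84

For two equal groups, power = Φ(d·√(n/2) − z_{α}).
d·√(n/2) = 0.97 × √(15/2) = 0.97 × 2.739 = 2.656.
z_β = 2.656 − 1.645 = 1.011.
Power = Φ(1.011) = 0.844.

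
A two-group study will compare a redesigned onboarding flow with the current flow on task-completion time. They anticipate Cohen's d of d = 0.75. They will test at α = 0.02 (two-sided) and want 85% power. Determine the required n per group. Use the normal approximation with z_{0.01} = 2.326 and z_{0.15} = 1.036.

For two independent groups with equal n: n = 2·((z_{α/2} + z_β) / d)².
z_{α/2} + z_β = 2.326 + 1.036 = 3.362.
n = 2 × (3.362 / 0.75)² = 2 × 4.483² = 2 × 20.09 = 40.2.
Round up to the next whole participant.

n = 41 per group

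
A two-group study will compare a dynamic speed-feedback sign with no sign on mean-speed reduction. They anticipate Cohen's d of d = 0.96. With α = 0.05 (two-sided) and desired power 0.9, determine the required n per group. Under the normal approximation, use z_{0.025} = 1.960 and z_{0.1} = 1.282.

For two independent groups with equal n: n = 2·((z_{α/2} + z_β) / d)².
z_{α/2} + z_β = 1.960 + 1.282 = 3.242.
n = 2 × (3.242 / 0.96)² = 2 × 3.377² = 2 × 11.40 = 22.8.
Round up to the next whole participant.

n = 23 per group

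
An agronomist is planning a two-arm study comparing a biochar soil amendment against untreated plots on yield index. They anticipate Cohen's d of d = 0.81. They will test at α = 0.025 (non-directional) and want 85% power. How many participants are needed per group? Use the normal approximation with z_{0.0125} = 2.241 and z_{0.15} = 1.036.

n = 33 per group

For two independent groups with equal n: n = 2·((z_{α/2} + z_β) / d)².
z_{α/2} + z_β = 2.241 + 1.036 = 3.277.
n = 2 × (3.277 / 0.81)² = 2 × 4.046² = 2 × 16.37 = 32.7.
Round up to the next whole participant.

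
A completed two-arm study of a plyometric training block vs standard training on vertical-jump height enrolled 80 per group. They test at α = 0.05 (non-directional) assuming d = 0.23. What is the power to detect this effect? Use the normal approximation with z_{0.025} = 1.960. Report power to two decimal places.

For two equal groups, power = Φ(d·√(n/2) − z_{α/2}).
d·√(n/2) = 0.23 × √(80/2) = 0.23 × 6.325 = 1.455.
z_β = 1.455 − 1.960 = -0.505.
Power = Φ(-0.505) = 0.307.

power ≈ 0.31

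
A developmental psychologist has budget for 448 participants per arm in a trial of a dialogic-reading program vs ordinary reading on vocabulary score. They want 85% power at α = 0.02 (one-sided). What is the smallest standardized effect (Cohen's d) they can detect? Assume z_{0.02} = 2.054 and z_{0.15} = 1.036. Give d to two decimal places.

d_min ≈ 0.21

For two independent groups of n = 448 each: d_min = (z_{α} + z_β)·√(2/n).
z-sum = 2.054 + 1.036 = 3.090.
d_min = 3.090 × √(2/448) = 3.090 × 0.0668 = 0.206.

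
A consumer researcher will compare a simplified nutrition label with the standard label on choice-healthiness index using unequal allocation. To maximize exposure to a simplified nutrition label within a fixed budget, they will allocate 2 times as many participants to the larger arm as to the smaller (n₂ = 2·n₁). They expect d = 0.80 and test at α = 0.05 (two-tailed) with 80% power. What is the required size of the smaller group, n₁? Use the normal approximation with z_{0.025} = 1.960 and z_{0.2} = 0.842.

n₁ = 19

With allocation ratio k = n₂/n₁ = 2, Var(x̄₁−x̄₂) = σ²(1/n₁ + 1/(k·n₁)) = σ²·(k+1)/(k·n₁).
So n₁ = (1 + 1/k)·((z_{α/2} + z_β)/d)² = 1.500 × (2.802/0.80)².
n₁ = 1.500 × 12.27 = 18.4.
Round up: n₁ = 19, giving n₂ = 2 × 19 = 38.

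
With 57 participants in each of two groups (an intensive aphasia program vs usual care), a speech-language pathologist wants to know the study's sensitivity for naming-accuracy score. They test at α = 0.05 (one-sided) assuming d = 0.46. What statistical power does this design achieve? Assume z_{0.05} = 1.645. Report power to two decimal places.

For two equal groups, power = Φ(d·√(n/2) − z_{α}).
d·√(n/2) = 0.46 × √(57/2) = 0.46 × 5.339 = 2.456.
z_β = 2.456 − 1.645 = 0.811.
Power = Φ(0.811) = 0.791.

power ≈ 0.79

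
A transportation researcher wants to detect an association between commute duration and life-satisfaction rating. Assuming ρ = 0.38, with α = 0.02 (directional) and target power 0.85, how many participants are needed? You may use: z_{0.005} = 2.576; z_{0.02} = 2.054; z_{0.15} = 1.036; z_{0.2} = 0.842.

n = 63

Fisher's z: C = ½·ln((1+r)/(1−r)) = ½·ln(2.2258) = 0.4001.
n = ((z_{α} + z_β)/C)² + 3.
(2.054 + 1.036) / 0.4001 = 3.090 / 0.4001 = 7.723.
n = 7.723² + 3 = 59.65 + 3 = 62.6.
Round up.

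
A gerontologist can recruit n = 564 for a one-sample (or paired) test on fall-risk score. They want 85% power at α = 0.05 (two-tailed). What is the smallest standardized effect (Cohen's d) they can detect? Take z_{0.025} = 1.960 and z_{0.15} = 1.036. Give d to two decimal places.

For a single sample (or paired design) of n = 564: d_min = (z_{α/2} + z_β)/√n.
z-sum = 1.960 + 1.036 = 2.996.
d_min = 2.996 / √564 = 2.996 / 23.749 = 0.126.

d_min ≈ 0.13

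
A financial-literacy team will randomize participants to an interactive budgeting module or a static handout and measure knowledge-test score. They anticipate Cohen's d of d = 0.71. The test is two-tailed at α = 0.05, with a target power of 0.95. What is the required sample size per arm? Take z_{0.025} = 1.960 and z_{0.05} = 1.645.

For two independent groups with equal n: n = 2·((z_{α/2} + z_β) / d)².
z_{α/2} + z_β = 1.960 + 1.645 = 3.605.
n = 2 × (3.605 / 0.71)² = 2 × 5.077² = 2 × 25.78 = 51.6.
Round up to the next whole participant.

n = 52 per group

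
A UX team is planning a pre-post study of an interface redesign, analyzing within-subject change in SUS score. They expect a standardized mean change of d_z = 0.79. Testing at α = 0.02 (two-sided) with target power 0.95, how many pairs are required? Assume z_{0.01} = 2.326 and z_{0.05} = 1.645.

For a paired (one-sample on differences) test: n = ((z_{α/2} + z_β) / d)².
z_{α/2} + z_β = 2.326 + 1.645 = 3.971.
n = (3.971 / 0.79)² = 5.027² = 25.27.
Round up.

n = 26 pairs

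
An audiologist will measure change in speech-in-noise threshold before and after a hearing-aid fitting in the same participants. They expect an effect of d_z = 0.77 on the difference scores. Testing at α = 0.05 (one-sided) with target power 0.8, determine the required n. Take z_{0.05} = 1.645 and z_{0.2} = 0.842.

For a paired (one-sample on differences) test: n = ((z_{α} + z_β) / d)².
z_{α} + z_β = 1.645 + 0.842 = 2.487.
n = (2.487 / 0.77)² = 3.230² = 10.43.
Round up.

n = 11 pairs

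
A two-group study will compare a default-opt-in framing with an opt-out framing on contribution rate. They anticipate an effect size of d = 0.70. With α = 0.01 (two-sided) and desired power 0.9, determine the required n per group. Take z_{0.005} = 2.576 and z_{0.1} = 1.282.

n = 61 per group

For two independent groups with equal n: n = 2·((z_{α/2} + z_β) / d)².
z_{α/2} + z_β = 2.576 + 1.282 = 3.858.
n = 2 × (3.858 / 0.70)² = 2 × 5.511² = 2 × 30.38 = 60.8.
Round up to the next whole participant.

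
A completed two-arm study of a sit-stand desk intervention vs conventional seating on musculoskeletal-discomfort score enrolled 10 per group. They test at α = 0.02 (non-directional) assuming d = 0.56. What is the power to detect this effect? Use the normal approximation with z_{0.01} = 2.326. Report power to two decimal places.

For two equal groups, power = Φ(d·√(n/2) − z_{α/2}).
d·√(n/2) = 0.56 × √(10/2) = 0.56 × 2.236 = 1.252.
z_β = 1.252 − 2.326 = -1.074.
Power = Φ(-1.074) = 0.141.

power ≈ 0.14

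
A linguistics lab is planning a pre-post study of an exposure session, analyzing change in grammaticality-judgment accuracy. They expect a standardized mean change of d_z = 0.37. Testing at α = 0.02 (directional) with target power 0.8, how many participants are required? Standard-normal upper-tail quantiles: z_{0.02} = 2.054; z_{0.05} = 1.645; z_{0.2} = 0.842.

For a paired (one-sample on differences) test: n = ((z_{α} + z_β) / d)².
z_{α} + z_β = 2.054 + 0.842 = 2.896.
n = (2.896 / 0.37)² = 7.827² = 61.26.
Round up.

n = 62 pairs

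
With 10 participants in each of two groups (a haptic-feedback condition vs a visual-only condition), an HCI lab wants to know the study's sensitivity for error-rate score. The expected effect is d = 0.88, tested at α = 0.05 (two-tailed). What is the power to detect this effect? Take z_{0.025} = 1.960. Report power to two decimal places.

For two equal groups, power = Φ(d·√(n/2) − z_{α/2}).
d·√(n/2) = 0.88 × √(10/2) = 0.88 × 2.236 = 1.968.
z_β = 1.968 − 1.960 = 0.008.
Power = Φ(0.008) = 0.503.

power ≈ 0.50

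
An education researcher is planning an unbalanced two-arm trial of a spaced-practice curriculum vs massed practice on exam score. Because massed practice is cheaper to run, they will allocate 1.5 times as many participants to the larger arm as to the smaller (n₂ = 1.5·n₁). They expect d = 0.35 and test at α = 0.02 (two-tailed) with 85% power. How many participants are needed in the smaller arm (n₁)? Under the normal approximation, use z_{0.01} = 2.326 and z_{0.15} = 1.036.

With allocation ratio k = n₂/n₁ = 1.5, Var(x̄₁−x̄₂) = σ²(1/n₁ + 1/(k·n₁)) = σ²·(k+1)/(k·n₁).
So n₁ = (1 + 1/k)·((z_{α/2} + z_β)/d)² = 1.667 × (3.362/0.35)².
n₁ = 1.667 × 92.27 = 153.8.
Round up: n₁ = 154, giving n₂ = 1.5 × 154 = 231.

n₁ = 154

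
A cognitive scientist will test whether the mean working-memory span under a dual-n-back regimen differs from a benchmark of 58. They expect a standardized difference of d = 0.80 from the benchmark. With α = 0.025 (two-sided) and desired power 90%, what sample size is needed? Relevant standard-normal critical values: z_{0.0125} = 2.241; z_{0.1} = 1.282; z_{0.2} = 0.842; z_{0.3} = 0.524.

For a one-sample test: n = ((z_{α/2} + z_β) / d)².
z_{α/2} + z_β = 2.241 + 1.282 = 3.523.
n = (3.523 / 0.80)² = 4.404² = 19.39.
Round up.

n = 20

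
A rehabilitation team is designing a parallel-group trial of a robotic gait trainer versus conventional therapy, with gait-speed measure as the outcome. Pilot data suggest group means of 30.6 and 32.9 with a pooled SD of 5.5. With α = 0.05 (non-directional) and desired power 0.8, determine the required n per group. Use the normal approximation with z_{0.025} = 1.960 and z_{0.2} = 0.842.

n = 90 per group

Cohen's d = |M₁ − M₂| / SD_pooled = |30.6 − 32.9| / 5.5 = 2.3 / 5.5 = 0.418.
For two independent groups with equal n: n = 2·((z_{α/2} + z_β) / d)².
z_{α/2} + z_β = 1.960 + 0.842 = 2.802.
n = 2 × (2.802 / 0.418)² = 2 × 6.703² = 2 × 44.93 = 89.9.
Round up to the next whole participant.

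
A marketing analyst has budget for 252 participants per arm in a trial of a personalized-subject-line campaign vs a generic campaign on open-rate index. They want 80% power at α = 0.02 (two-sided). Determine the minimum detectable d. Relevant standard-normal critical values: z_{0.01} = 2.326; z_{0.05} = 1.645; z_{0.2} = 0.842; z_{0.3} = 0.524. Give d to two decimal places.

For two independent groups of n = 252 each: d_min = (z_{α/2} + z_β)·√(2/n).
z-sum = 2.326 + 0.842 = 3.168.
d_min = 3.168 × √(2/252) = 3.168 × 0.0891 = 0.282.

d_min ≈ 0.28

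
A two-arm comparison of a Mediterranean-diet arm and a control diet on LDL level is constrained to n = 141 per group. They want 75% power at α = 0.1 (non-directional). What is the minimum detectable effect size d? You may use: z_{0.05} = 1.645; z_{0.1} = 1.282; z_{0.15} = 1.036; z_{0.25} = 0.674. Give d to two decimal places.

d_min ≈ 0.28

For two independent groups of n = 141 each: d_min = (z_{α/2} + z_β)·√(2/n).
z-sum = 1.645 + 0.674 = 2.319.
d_min = 2.319 × √(2/141) = 2.319 × 0.1191 = 0.276.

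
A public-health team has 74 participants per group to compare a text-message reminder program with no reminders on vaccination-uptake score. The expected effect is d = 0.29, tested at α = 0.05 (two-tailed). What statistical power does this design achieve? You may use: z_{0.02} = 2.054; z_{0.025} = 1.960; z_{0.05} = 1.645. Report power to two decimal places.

For two equal groups, power = Φ(d·√(n/2) − z_{α/2}).
d·√(n/2) = 0.29 × √(74/2) = 0.29 × 6.083 = 1.764.
z_β = 1.764 − 1.960 = -0.196.
Power = Φ(-0.196) = 0.422.

power ≈ 0.42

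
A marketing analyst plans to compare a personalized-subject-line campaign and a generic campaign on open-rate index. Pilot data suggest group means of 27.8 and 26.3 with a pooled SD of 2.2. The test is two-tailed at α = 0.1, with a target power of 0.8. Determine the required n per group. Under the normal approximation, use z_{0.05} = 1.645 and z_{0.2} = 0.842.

Cohen's d = |M₁ − M₂| / SD_pooled = |27.8 − 26.3| / 2.2 = 1.5 / 2.2 = 0.682.
For two independent groups with equal n: n = 2·((z_{α/2} + z_β) / d)².
z_{α/2} + z_β = 1.645 + 0.842 = 2.487.
n = 2 × (2.487 / 0.682)² = 2 × 3.647² = 2 × 13.30 = 26.6.
Round up to the next whole participant.

n = 27 per group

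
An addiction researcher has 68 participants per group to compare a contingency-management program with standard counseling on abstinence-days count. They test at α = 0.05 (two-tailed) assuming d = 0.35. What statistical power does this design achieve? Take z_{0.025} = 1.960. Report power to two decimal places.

power ≈ 0.53

For two equal groups, power = Φ(d·√(n/2) − z_{α/2}).
d·√(n/2) = 0.35 × √(68/2) = 0.35 × 5.831 = 2.041.
z_β = 2.041 − 1.960 = 0.081.
Power = Φ(0.081) = 0.532.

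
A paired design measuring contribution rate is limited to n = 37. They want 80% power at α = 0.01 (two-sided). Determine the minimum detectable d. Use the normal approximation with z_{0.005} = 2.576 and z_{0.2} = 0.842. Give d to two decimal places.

For a single sample (or paired design) of n = 37: d_min = (z_{α/2} + z_β)/√n.
z-sum = 2.576 + 0.842 = 3.418.
d_min = 3.418 / √37 = 3.418 / 6.083 = 0.562.

d_min ≈ 0.56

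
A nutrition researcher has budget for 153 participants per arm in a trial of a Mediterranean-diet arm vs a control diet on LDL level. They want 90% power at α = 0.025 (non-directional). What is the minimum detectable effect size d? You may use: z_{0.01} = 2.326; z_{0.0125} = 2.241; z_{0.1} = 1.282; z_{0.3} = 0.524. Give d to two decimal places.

d_min ≈ 0.40

For two independent groups of n = 153 each: d_min = (z_{α/2} + z_β)·√(2/n).
z-sum = 2.241 + 1.282 = 3.523.
d_min = 3.523 × √(2/153) = 3.523 × 0.1143 = 0.403.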